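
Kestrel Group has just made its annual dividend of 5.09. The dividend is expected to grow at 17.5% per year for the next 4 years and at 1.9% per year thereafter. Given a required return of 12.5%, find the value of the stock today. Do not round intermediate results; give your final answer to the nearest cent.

80.95

D_1 = 5.98075
D_2 = 7.02738
D_3 = 8.25717
D_4 = 9.70218
Terminal value at year 4: TV = D_4×(1+g_2)/(r−g_2) = 9.88652/0.106 = 93.26905
P_0 = D_1/(1+r)^1 + D_2/(1+r)^2 + D_3/(1+r)^3 + D_4/(1+r)^4 + TV/(1+r)^4
    = 5.31622 + 5.55250 + 5.79928 + 6.05702 + 58.22741 = 80.95243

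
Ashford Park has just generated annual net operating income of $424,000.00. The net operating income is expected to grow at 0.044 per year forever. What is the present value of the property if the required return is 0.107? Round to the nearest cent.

$7026285.71

D₁ = D₀ × (1 + g) = $424,000.00 × 1.044 = $442,656.0000
Growing perpetuity: P = D₁ / (r − g) = $442,656.0000 / (0.107 − 0.044) = $7,026,285.71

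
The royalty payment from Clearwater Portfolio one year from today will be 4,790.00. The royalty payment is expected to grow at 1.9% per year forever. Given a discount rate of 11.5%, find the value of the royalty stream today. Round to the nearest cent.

49895.83

Growing perpetuity: P = D₁ / (r − g) = 4,790.0000 / (0.115 − 0.019) = 49,895.83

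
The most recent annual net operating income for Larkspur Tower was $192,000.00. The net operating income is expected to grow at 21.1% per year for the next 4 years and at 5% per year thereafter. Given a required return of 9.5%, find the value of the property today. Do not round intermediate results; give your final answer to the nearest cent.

$7696012.43

D_1 = 232512.00000
D_2 = 281572.03200
D_3 = 340983.73075
D_4 = 412931.29794
Terminal value at year 4: TV = D_4×(1+g_2)/(r−g_2) = 433577.86284/0.045 = 9635063.61862
P_0 = D_1/(1+r)^1 + D_2/(1+r)^2 + D_3/(1+r)^3 + D_4/(1+r)^4 + TV/(1+r)^4
    = 212339.72603 + 234834.16276 + 259711.57178 + 287224.39582 + 6701902.56919 = 7696012.42558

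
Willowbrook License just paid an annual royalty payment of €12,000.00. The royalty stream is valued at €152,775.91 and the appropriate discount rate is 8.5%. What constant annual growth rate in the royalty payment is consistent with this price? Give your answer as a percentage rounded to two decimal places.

0.60%

P = D₀(1+g)/(r−g) ⇒ P(r−g) = D₀(1+g) ⇒ g(P+D₀) = P·r − D₀
g = (P·r − D₀)/(P + D₀) = (€152,775.91×0.085 − €12,000.00) / (€152,775.91 + €12,000.00) = 0.005984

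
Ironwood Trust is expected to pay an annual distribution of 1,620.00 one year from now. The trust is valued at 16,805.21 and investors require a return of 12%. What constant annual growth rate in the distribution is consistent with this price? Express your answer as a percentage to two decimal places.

P = D₁/(r−g) ⇒ g = r − D₁/P = 0.12 − 1,620.00/16,805.21 = 0.023601

2.36%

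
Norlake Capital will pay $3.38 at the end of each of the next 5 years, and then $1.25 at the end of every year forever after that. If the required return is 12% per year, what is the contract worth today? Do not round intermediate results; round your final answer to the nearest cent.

PV of 5-year annuity: $3.38 × [1 − (1+0.12)^−5] / 0.12 = 12.18414
Perpetuity value at year 5: $1.25 / 0.12 = 10.41667
PV of perpetuity: 10.41667 / (1+0.12)^5 = 5.91070
Total PV = 12.18414 + 5.91070 = 18.09484

$18.09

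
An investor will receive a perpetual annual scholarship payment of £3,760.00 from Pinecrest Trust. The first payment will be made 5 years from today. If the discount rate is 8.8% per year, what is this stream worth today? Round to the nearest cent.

Value at end of year 4: C / r = £3,760.00 / 0.088 = £42,727.2727
Discount to today: PV = £42,727.2727 / (1 + 0.088)^4 = £42,727.2727 / 1.401250 = £30,492.26

£30492.26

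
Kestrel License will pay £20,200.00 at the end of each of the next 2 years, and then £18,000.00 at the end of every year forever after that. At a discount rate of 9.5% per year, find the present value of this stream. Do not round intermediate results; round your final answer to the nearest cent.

PV of 2-year annuity: £20,200.00 × [1 − (1+0.095)^−2] / 0.095 = 35294.51012
Perpetuity value at year 2: £18,000.00 / 0.095 = 189473.68421
PV of perpetuity: 189473.68421 / (1+0.095)^2 = 158023.13064
Total PV = 35294.51012 + 158023.13064 = 193317.64076

£193317.64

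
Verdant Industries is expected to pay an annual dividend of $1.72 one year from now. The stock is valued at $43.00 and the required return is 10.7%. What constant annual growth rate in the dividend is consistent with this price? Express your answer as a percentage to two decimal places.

P = D₁/(r−g) ⇒ g = r − D₁/P = 0.107 − $1.72/$43.00 = 0.067000

6.70%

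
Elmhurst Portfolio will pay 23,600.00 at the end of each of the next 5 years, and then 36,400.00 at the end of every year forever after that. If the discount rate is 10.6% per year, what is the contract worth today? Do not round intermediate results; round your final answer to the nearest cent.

295608.84

PV of 5-year annuity: 23,600.00 × [1 − (1+0.106)^−5] / 0.106 = 88107.99023
Perpetuity value at year 5: 36,400.00 / 0.106 = 343396.22642
PV of perpetuity: 343396.22642 / (1+0.106)^5 = 207500.85165
Total PV = 88107.99023 + 207500.85165 = 295608.84188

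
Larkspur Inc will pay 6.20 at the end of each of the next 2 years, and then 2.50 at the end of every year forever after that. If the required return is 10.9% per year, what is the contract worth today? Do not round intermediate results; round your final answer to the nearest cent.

29.28

PV of 2-year annuity: 6.20 × [1 − (1+0.109)^−2] / 0.109 = 10.63176
Perpetuity value at year 2: 2.50 / 0.109 = 22.93578
PV of perpetuity: 22.93578 / (1+0.109)^2 = 18.64878
Total PV = 10.63176 + 18.64878 = 29.28054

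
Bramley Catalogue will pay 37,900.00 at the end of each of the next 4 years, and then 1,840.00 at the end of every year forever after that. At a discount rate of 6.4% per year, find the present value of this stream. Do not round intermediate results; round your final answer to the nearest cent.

152565.68

PV of 4-year annuity: 37,900.00 × [1 − (1+0.064)^−4] / 0.064 = 130133.51078
Perpetuity value at year 4: 1,840.00 / 0.064 = 28750.00000
PV of perpetuity: 28750.00000 / (1+0.064)^4 = 22432.17256
Total PV = 130133.51078 + 22432.17256 = 152565.68335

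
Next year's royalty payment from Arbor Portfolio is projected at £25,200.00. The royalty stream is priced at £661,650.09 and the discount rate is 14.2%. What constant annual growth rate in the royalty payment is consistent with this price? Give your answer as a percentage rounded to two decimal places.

10.39%

P = D₁/(r−g) ⇒ g = r − D₁/P = 0.142 − £25,200.00/£661,650.09 = 0.103913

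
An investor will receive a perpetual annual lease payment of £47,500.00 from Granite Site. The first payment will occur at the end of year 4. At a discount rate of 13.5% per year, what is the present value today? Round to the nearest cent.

£240642.46

Value at end of year 3: C / r = £47,500.00 / 0.135 = £351,851.8519
Discount to today: PV = £351,851.8519 / (1 + 0.135)^3 = £351,851.8519 / 1.462135 = £240,642.46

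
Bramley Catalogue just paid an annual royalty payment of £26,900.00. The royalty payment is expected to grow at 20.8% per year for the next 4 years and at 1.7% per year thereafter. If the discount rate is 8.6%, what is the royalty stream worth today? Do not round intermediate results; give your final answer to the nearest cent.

D_1 = 32495.20000
D_2 = 39254.20160
D_3 = 47419.07553
D_4 = 57282.24324
Terminal value at year 4: TV = D_4×(1+g_2)/(r−g_2) = 58256.04138/0.069 = 844290.45476
P_0 = D_1/(1+r)^1 + D_2/(1+r)^2 + D_3/(1+r)^3 + D_4/(1+r)^4 + TV/(1+r)^4
    = 29921.91529 + 33283.30908 + 37022.31802 + 41181.36296 + 606977.48011 = 748386.38546

£748386.39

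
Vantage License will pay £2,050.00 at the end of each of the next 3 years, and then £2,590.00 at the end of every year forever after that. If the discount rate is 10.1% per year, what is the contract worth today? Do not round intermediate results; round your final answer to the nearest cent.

£24303.02

PV of 3-year annuity: £2,050.00 × [1 − (1+0.101)^−3] / 0.101 = 5089.08480
Perpetuity value at year 3: £2,590.00 / 0.101 = 25643.56436
PV of perpetuity: 25643.56436 / (1+0.101)^3 = 19213.94014
Total PV = 5089.08480 + 19213.94014 = 24303.02494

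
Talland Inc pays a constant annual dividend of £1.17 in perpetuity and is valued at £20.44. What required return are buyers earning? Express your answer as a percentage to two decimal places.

P = C/r ⇒ r = C/P = £1.17/£20.44 = 0.057241

5.72%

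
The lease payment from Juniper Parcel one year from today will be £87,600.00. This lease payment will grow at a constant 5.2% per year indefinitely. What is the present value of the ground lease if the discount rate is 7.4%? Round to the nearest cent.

Growing perpetuity: P = D₁ / (r − g) = £87,600.0000 / (0.074 − 0.052) = £3,981,818.18

£3981818.18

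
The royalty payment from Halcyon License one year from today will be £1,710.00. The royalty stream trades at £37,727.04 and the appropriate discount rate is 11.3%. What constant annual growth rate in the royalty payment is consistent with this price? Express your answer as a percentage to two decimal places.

6.77%

P = D₁/(r−g) ⇒ g = r − D₁/P = 0.113 − £1,710.00/£37,727.04 = 0.067674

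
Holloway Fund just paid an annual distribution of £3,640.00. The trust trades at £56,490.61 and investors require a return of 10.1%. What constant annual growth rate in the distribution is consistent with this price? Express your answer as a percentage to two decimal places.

P = D₀(1+g)/(r−g) ⇒ P(r−g) = D₀(1+g) ⇒ g(P+D₀) = P·r − D₀
g = (P·r − D₀)/(P + D₀) = (£56,490.61×0.101 − £3,640.00) / (£56,490.61 + £3,640.00) = 0.034351

3.44%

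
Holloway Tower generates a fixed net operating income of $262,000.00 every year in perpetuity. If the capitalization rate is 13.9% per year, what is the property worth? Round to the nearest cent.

Level perpetuity: PV = C / r = $262,000.00 / 0.139 = $1,884,892.09

$1884892.09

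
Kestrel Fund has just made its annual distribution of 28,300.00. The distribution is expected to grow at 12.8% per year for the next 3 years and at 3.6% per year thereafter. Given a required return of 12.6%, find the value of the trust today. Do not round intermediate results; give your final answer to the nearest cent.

D_1 = 31922.40000
D_2 = 36008.46720
D_3 = 40617.55100
Terminal value at year 3: TV = D_3×(1+g_2)/(r−g_2) = 42079.78284/0.09 = 467553.14264
P_0 = D_1/(1+r)^1 + D_2/(1+r)^2 + D_3/(1+r)^3 + TV/(1+r)^3
    = 28350.26643 + 28400.62214 + 28451.06730 + 327503.39689 = 412705.35276

412705.35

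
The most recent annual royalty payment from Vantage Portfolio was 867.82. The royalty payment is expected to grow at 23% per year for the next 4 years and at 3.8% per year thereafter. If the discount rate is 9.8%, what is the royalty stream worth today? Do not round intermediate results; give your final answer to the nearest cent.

D_1 = 1067.41860
D_2 = 1312.92488
D_3 = 1614.89760
D_4 = 1986.32405
Terminal value at year 4: TV = D_4×(1+g_2)/(r−g_2) = 2061.80436/0.06 = 34363.40603
P_0 = D_1/(1+r)^1 + D_2/(1+r)^2 + D_3/(1+r)^3 + D_4/(1+r)^4 + TV/(1+r)^4
    = 972.14809 + 1089.01835 + 1219.93859 + 1366.59787 + 23642.14318 = 28289.84608

28289.85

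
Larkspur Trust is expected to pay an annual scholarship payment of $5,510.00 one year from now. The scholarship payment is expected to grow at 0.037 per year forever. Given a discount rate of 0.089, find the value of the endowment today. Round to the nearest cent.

Growing perpetuity: P = D₁ / (r − g) = $5,510.0000 / (0.089 − 0.037) = $105,961.54

$105961.54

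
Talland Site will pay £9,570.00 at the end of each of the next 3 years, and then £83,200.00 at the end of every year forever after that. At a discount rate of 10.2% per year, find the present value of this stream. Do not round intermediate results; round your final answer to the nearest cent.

£633222.17

PV of 3-year annuity: £9,570.00 × [1 − (1+0.102)^−3] / 0.102 = 23715.62555
Perpetuity value at year 3: £83,200.00 / 0.102 = 815686.27451
PV of perpetuity: 815686.27451 / (1+0.102)^3 = 609506.54144
Total PV = 23715.62555 + 609506.54144 = 633222.16699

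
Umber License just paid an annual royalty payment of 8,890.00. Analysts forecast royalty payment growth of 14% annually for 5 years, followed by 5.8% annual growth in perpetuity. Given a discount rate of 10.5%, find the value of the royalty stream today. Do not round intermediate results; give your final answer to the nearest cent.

D_1 = 10134.60000
D_2 = 11553.44400
D_3 = 13170.92616
D_4 = 15014.85582
D_5 = 17116.93564
Terminal value at year 5: TV = D_5×(1+g_2)/(r−g_2) = 18109.71790/0.047 = 385313.14690
P_0 = D_1/(1+r)^1 + D_2/(1+r)^2 + D_3/(1+r)^3 + D_4/(1+r)^4 + D_5/(1+r)^5 + TV/(1+r)^5
    = 9171.58371 + 9462.08636 + 9761.79045 + 10070.98744 + 10389.97799 + 233885.03645 = 282741.46241

282741.46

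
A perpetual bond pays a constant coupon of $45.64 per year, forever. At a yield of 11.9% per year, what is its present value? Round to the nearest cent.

Level perpetuity: PV = C / r = $45.64 / 0.119 = $383.53

$383.53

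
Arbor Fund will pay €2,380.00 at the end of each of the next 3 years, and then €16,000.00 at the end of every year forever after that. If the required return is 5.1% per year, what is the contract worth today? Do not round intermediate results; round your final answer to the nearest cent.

PV of 3-year annuity: €2,380.00 × [1 − (1+0.051)^−3] / 0.051 = 6469.20471
Perpetuity value at year 3: €16,000.00 / 0.051 = 313725.49020
PV of perpetuity: 313725.49020 / (1+0.051)^3 = 270235.03837
Total PV = 6469.20471 + 270235.03837 = 276704.24308

€276704.24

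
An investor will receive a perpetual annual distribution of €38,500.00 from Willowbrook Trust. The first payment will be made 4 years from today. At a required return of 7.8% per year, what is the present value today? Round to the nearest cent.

Value at end of year 3: C / r = €38,500.00 / 0.078 = €493,589.7436
Discount to today: PV = €493,589.7436 / (1 + 0.078)^3 = €493,589.7436 / 1.252727 = €394,012.36

€394012.36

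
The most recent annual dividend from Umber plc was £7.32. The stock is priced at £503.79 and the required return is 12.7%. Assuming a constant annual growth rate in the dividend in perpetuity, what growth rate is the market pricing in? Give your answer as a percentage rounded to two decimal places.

P = D₀(1+g)/(r−g) ⇒ P(r−g) = D₀(1+g) ⇒ g(P+D₀) = P·r − D₀
g = (P·r − D₀)/(P + D₀) = (£503.79×0.127 − £7.32) / (£503.79 + £7.32) = 0.110859

11.09%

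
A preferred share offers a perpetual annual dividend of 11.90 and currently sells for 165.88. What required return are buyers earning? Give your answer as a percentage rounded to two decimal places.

7.17%

P = C/r ⇒ r = C/P = 11.90/165.88 = 0.071739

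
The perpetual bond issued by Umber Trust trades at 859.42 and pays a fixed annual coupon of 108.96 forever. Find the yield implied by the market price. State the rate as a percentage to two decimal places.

P = C/r ⇒ r = C/P = 108.96/859.42 = 0.126783

12.68%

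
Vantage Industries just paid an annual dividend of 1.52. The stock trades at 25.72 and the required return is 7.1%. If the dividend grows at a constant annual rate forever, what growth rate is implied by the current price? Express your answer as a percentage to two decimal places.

P = D₀(1+g)/(r−g) ⇒ P(r−g) = D₀(1+g) ⇒ g(P+D₀) = P·r − D₀
g = (P·r − D₀)/(P + D₀) = (25.72×0.071 − 1.52) / (25.72 + 1.52) = 0.011238

1.12%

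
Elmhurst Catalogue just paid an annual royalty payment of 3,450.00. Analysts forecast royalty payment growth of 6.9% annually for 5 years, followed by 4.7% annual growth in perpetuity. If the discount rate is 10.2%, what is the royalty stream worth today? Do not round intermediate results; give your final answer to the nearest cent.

D_1 = 3688.05000
D_2 = 3942.52545
D_3 = 4214.55971
D_4 = 4505.36433
D_5 = 4816.23446
Terminal value at year 5: TV = D_5×(1+g_2)/(r−g_2) = 5042.59748/0.055 = 91683.59062
P_0 = D_1/(1+r)^1 + D_2/(1+r)^2 + D_3/(1+r)^3 + D_4/(1+r)^4 + D_5/(1+r)^5 + TV/(1+r)^5
    = 3346.68784 + 3246.46942 + 3149.25210 + 3054.94600 + 2963.46395 + 56413.57738 = 72174.39669

72174.40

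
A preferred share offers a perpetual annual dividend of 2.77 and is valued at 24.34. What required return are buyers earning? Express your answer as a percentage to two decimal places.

P = C/r ⇒ r = C/P = 2.77/24.34 = 0.113804

11.38%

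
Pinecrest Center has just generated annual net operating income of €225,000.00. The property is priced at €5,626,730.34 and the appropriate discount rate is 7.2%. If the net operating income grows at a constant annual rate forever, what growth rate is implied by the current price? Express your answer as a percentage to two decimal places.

P = D₀(1+g)/(r−g) ⇒ P(r−g) = D₀(1+g) ⇒ g(P+D₀) = P·r − D₀
g = (P·r − D₀)/(P + D₀) = (€5,626,730.34×0.072 − €225,000.00) / (€5,626,730.34 + €225,000.00) = 0.030781

3.08%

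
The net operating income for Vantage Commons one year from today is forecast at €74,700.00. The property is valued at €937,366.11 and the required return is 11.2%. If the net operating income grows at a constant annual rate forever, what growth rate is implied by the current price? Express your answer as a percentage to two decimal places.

P = D₁/(r−g) ⇒ g = r − D₁/P = 0.112 − €74,700.00/€937,366.11 = 0.032309

3.23%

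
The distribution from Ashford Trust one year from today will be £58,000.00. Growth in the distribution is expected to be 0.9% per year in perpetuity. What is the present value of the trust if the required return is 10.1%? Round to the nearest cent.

Growing perpetuity: P = D₁ / (r − g) = £58,000.0000 / (0.101 − 0.009) = £630,434.78

£630434.78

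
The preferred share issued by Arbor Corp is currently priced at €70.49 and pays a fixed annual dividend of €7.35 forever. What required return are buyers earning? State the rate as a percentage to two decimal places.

P = C/r ⇒ r = C/P = €7.35/€70.49 = 0.104270

10.43%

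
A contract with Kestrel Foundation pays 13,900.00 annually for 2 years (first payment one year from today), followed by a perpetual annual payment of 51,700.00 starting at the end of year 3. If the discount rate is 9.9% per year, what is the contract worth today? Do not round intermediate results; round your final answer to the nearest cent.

456530.77

PV of 2-year annuity: 13,900.00 × [1 − (1+0.099)^−2] / 0.099 = 24156.38007
Perpetuity value at year 2: 51,700.00 / 0.099 = 522222.22222
PV of perpetuity: 522222.22222 / (1+0.099)^2 = 432374.39133
Total PV = 24156.38007 + 432374.39133 = 456530.77140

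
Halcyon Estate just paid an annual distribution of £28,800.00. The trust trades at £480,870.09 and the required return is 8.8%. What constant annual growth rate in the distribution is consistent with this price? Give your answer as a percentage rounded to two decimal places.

P = D₀(1+g)/(r−g) ⇒ P(r−g) = D₀(1+g) ⇒ g(P+D₀) = P·r − D₀
g = (P·r − D₀)/(P + D₀) = (£480,870.09×0.088 − £28,800.00) / (£480,870.09 + £28,800.00) = 0.026520

2.65%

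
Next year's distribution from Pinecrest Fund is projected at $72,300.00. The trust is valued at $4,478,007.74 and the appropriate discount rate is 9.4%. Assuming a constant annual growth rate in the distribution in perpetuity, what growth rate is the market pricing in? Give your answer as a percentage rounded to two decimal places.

7.79%

P = D₁/(r−g) ⇒ g = r − D₁/P = 0.094 − $72,300.00/$4,478,007.74 = 0.077854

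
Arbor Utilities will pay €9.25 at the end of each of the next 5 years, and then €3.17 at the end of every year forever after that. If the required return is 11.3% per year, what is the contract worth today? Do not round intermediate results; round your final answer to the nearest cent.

€50.36

PV of 5-year annuity: €9.25 × [1 − (1+0.113)^−5] / 0.113 = 33.93061
Perpetuity value at year 5: €3.17 / 0.113 = 28.05310
PV of perpetuity: 28.05310 / (1+0.113)^5 = 16.42499
Total PV = 33.93061 + 16.42499 = 50.35560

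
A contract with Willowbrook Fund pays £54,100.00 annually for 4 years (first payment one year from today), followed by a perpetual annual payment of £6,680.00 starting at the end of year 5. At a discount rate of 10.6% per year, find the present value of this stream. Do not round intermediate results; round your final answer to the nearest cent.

PV of 4-year annuity: £54,100.00 × [1 − (1+0.106)^−4] / 0.106 = 169285.86238
Perpetuity value at year 4: £6,680.00 / 0.106 = 63018.86792
PV of perpetuity: 63018.86792 / (1+0.106)^4 = 42116.28824
Total PV = 169285.86238 + 42116.28824 = 211402.15063

£211402.15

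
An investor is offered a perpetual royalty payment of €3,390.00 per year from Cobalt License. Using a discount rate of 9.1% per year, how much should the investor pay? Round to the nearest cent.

Level perpetuity: PV = C / r = €3,390.00 / 0.091 = €37,252.75

€37252.75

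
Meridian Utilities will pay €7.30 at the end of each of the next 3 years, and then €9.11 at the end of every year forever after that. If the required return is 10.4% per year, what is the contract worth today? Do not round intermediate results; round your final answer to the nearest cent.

PV of 3-year annuity: €7.30 × [1 − (1+0.104)^−3] / 0.104 = 18.02694
Perpetuity value at year 3: €9.11 / 0.104 = 87.59615
PV of perpetuity: 87.59615 / (1+0.104)^3 = 65.09952
Total PV = 18.02694 + 65.09952 = 83.12646

€83.13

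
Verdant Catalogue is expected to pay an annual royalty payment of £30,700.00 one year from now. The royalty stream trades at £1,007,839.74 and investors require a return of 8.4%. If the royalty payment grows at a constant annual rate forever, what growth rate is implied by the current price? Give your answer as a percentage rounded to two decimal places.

5.35%

P = D₁/(r−g) ⇒ g = r − D₁/P = 0.084 − £30,700.00/£1,007,839.74 = 0.053539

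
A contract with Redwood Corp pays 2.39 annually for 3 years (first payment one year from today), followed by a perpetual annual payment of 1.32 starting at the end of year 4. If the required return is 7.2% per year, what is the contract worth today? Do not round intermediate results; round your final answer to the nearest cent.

PV of 3-year annuity: 2.39 × [1 − (1+0.072)^−3] / 0.072 = 6.24927
Perpetuity value at year 3: 1.32 / 0.072 = 18.33333
PV of perpetuity: 18.33333 / (1+0.072)^3 = 14.88186
Total PV = 6.24927 + 14.88186 = 21.13112

21.13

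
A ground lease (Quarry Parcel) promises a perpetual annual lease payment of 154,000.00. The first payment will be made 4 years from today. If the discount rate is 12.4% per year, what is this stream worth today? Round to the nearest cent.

874581.13

Value at end of year 3: C / r = 154,000.00 / 0.124 = 1,241,935.4839
Discount to today: PV = 1,241,935.4839 / (1 + 0.124)^3 = 1,241,935.4839 / 1.420035 = 874,581.13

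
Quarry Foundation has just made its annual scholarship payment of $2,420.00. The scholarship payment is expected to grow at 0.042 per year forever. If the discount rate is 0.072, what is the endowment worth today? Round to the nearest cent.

D₁ = D₀ × (1 + g) = $2,420.00 × 1.042 = $2,521.6400
Growing perpetuity: P = D₁ / (r − g) = $2,521.6400 / (0.072 − 0.042) = $84,054.67

$84054.67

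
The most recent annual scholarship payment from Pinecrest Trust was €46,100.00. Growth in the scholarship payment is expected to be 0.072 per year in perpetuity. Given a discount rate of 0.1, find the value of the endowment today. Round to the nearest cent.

D₁ = D₀ × (1 + g) = €46,100.00 × 1.072 = €49,419.2000
Growing perpetuity: P = D₁ / (r − g) = €49,419.2000 / (0.1 − 0.072) = €1,764,971.43

€1764971.43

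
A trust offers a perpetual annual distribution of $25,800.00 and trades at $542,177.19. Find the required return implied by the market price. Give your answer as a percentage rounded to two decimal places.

4.76%

P = C/r ⇒ r = C/P = $25,800.00/$542,177.19 = 0.047586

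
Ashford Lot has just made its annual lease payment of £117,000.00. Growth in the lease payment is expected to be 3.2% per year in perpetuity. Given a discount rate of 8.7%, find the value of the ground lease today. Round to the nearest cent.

D₁ = D₀ × (1 + g) = £117,000.00 × 1.032 = £120,744.0000
Growing perpetuity: P = D₁ / (r − g) = £120,744.0000 / (0.087 − 0.032) = £2,195,345.45

£2195345.45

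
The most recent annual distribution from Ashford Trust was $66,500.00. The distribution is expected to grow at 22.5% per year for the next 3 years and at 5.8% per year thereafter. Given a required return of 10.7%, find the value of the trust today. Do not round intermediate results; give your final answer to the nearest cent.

D_1 = 81462.50000
D_2 = 99791.56250
D_3 = 122244.66406
Terminal value at year 3: TV = D_3×(1+g_2)/(r−g_2) = 129334.85458/0.049 = 2639486.82812
P_0 = D_1/(1+r)^1 + D_2/(1+r)^2 + D_3/(1+r)^3 + TV/(1+r)^3
    = 73588.52755 + 81432.65244 + 90112.91711 + 1945703.39389 = 2190837.49099

$2190837.49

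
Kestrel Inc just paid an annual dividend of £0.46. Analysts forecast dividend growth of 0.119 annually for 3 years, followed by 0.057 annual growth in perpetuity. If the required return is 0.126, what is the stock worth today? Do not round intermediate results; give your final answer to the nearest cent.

D_1 = 0.51474
D_2 = 0.57599
D_3 = 0.64454
Terminal value at year 3: TV = D_3×(1+g_2)/(r−g_2) = 0.68128/0.069 = 9.87356
P_0 = D_1/(1+r)^1 + D_2/(1+r)^2 + D_3/(1+r)^3 + TV/(1+r)^3
    = 0.45714 + 0.45430 + 0.45147 + 6.91606 = 8.27897

£8.28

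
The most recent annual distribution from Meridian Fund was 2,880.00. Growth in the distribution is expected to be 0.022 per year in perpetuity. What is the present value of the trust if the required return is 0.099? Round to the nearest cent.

38225.45

D₁ = D₀ × (1 + g) = 2,880.00 × 1.022 = 2,943.3600
Growing perpetuity: P = D₁ / (r − g) = 2,943.3600 / (0.099 − 0.022) = 38,225.45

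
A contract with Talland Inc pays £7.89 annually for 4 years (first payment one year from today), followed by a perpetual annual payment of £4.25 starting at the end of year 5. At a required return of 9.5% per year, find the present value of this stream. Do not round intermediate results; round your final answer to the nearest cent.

£56.40

PV of 4-year annuity: £7.89 × [1 − (1+0.095)^−4] / 0.095 = 25.28336
Perpetuity value at year 4: £4.25 / 0.095 = 44.73684
PV of perpetuity: 44.73684 / (1+0.095)^4 = 31.11780
Total PV = 25.28336 + 31.11780 = 56.40115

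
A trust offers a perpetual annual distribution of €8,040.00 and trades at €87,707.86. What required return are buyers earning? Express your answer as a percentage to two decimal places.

P = C/r ⇒ r = C/P = €8,040.00/€87,707.86 = 0.091668

9.17%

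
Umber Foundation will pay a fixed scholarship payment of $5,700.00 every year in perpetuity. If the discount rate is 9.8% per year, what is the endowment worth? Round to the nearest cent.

$58163.27

Level perpetuity: PV = C / r = $5,700.00 / 0.098 = $58,163.27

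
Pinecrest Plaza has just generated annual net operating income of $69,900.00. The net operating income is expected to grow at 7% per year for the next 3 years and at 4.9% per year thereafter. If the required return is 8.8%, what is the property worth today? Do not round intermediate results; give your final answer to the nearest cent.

$1991188.37

D_1 = 74793.00000
D_2 = 80028.51000
D_3 = 85630.50570
Terminal value at year 3: TV = D_3×(1+g_2)/(r−g_2) = 89826.40048/0.039 = 2303241.03793
P_0 = D_1/(1+r)^1 + D_2/(1+r)^2 + D_3/(1+r)^3 + TV/(1+r)^3
    = 68743.56618 + 67606.26453 + 66487.77854 + 1788350.76114 = 1991188.37038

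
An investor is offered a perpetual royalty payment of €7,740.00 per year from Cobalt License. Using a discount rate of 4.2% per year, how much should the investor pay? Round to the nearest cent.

€184285.71

Level perpetuity: PV = C / r = €7,740.00 / 0.042 = €184,285.71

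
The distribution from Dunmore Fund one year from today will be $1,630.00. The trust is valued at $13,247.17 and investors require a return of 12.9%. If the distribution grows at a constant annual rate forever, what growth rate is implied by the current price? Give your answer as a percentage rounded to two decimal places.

0.60%

P = D₁/(r−g) ⇒ g = r − D₁/P = 0.129 − $1,630.00/$13,247.17 = 0.005955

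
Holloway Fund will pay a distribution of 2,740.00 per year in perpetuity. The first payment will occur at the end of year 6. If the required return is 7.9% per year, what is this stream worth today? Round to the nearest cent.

Value at end of year 5: C / r = 2,740.00 / 0.079 = 34,683.5443
Discount to today: PV = 34,683.5443 / (1 + 0.079)^5 = 34,683.5443 / 1.462538 = 23,714.62

23714.62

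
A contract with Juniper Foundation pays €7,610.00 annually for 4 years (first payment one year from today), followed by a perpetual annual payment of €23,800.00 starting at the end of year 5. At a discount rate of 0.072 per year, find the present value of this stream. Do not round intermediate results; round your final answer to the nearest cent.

PV of 4-year annuity: €7,610.00 × [1 − (1+0.072)^−4] / 0.072 = 25660.72161
Perpetuity value at year 4: €23,800.00 / 0.072 = 330555.55556
PV of perpetuity: 330555.55556 / (1+0.072)^4 = 250302.57600
Total PV = 25660.72161 + 250302.57600 = 275963.29762

€275963.30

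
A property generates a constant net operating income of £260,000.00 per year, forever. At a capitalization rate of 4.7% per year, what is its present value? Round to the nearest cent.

Level perpetuity: PV = C / r = £260,000.00 / 0.047 = £5,531,914.89

£5531914.89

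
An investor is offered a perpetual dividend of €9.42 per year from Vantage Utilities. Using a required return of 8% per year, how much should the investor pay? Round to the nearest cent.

€117.75

Level perpetuity: PV = C / r = €9.42 / 0.08 = €117.75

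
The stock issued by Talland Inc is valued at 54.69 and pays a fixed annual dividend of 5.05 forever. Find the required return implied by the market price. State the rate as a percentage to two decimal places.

P = C/r ⇒ r = C/P = 5.05/54.69 = 0.092339

9.23%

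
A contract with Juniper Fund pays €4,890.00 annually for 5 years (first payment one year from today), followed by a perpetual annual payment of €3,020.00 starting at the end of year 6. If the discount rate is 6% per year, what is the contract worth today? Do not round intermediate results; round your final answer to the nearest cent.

PV of 5-year annuity: €4,890.00 × [1 − (1+0.06)^−5] / 0.06 = 20598.45891
Perpetuity value at year 5: €3,020.00 / 0.06 = 50333.33333
PV of perpetuity: 50333.33333 / (1+0.06)^5 = 37611.99470
Total PV = 20598.45891 + 37611.99470 = 58210.45361

€58210.45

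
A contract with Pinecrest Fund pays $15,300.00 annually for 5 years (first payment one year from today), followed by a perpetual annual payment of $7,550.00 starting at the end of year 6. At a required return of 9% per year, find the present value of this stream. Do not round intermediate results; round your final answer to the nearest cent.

$114033.69

PV of 5-year annuity: $15,300.00 × [1 − (1+0.09)^−5] / 0.09 = 59511.66433
Perpetuity value at year 5: $7,550.00 / 0.09 = 83888.88889
PV of perpetuity: 83888.88889 / (1+0.09)^5 = 54522.02185
Total PV = 59511.66433 + 54522.02185 = 114033.68618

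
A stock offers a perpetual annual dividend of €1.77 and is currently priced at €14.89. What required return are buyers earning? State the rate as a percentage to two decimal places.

11.89%

P = C/r ⇒ r = C/P = €1.77/€14.89 = 0.118872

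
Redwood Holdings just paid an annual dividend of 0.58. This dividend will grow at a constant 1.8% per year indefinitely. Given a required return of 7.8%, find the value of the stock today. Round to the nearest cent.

9.84

D₁ = D₀ × (1 + g) = 0.58 × 1.018 = 0.5904
Growing perpetuity: P = D₁ / (r − g) = 0.5904 / (0.078 − 0.018) = 9.84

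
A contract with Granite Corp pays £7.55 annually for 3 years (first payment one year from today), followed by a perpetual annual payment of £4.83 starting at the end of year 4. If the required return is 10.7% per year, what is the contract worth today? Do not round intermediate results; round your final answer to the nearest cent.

PV of 3-year annuity: £7.55 × [1 − (1+0.107)^−3] / 0.107 = 18.54674
Perpetuity value at year 3: £4.83 / 0.107 = 45.14019
PV of perpetuity: 45.14019 / (1+0.107)^3 = 33.27519
Total PV = 18.54674 + 33.27519 = 51.82193

£51.82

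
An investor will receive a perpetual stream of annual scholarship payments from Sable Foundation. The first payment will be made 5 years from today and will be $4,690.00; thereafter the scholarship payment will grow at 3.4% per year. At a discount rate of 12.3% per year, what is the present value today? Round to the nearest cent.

$33133.23

Value at end of year 4: C₁ / (r − g) = $4,690.00 / (0.123 − 0.034) = $52,696.6292
Discount to today: PV = $52,696.6292 / (1 + 0.123)^4 = $52,696.6292 / 1.590446 = $33,133.23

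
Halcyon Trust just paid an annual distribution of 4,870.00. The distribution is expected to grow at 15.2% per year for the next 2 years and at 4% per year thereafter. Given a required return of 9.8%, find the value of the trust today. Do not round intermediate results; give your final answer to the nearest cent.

D_1 = 5610.24000
D_2 = 6462.99648
Terminal value at year 2: TV = D_2×(1+g_2)/(r−g_2) = 6721.51634/0.058 = 115888.21274
P_0 = D_1/(1+r)^1 + D_2/(1+r)^2 + TV/(1+r)^2
    = 5109.50820 + 5360.79549 + 96124.60870 = 106594.91238

106594.91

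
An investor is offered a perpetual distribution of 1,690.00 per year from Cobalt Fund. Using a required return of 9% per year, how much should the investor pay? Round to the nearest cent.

18777.78

Level perpetuity: PV = C / r = 1,690.00 / 0.09 = 18,777.78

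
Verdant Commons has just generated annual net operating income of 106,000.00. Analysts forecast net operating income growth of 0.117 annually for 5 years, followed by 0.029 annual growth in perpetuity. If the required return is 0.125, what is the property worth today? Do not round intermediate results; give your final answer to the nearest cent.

1615160.16

D_1 = 118402.00000
D_2 = 132255.03400
D_3 = 147728.87298
D_4 = 165013.15112
D_5 = 184319.68980
Terminal value at year 5: TV = D_5×(1+g_2)/(r−g_2) = 189664.96080/0.096 = 1975676.67501
P_0 = D_1/(1+r)^1 + D_2/(1+r)^2 + D_3/(1+r)^3 + D_4/(1+r)^4 + D_5/(1+r)^5 + TV/(1+r)^5
    = 105246.22222 + 104497.80464 + 103754.70914 + 103016.89788 + 102284.33327 + 1096360.19724 = 1615160.16439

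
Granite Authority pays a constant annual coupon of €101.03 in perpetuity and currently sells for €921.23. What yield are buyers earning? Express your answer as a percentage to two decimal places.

P = C/r ⇒ r = C/P = €101.03/€921.23 = 0.109669

10.97%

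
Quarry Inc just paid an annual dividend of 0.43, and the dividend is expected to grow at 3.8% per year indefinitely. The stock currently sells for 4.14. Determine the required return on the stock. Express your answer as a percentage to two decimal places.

D₁ = 0.43 × 1.038 = 0.4463
P = D₁/(r − g) ⇒ r = D₁/P + g = 0.4463/4.14 + 0.038 = 0.107812 + 0.038 = 0.145812

14.58%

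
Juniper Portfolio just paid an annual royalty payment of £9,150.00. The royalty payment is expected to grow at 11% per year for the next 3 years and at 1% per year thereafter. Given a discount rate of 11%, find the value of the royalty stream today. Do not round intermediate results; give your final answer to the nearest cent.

£119865.00

D_1 = 10156.50000
D_2 = 11273.71500
D_3 = 12513.82365
Terminal value at year 3: TV = D_3×(1+g_2)/(r−g_2) = 12638.96189/0.1 = 126389.61886
P_0 = D_1/(1+r)^1 + D_2/(1+r)^2 + D_3/(1+r)^3 + TV/(1+r)^3
    = 9150.00000 + 9150.00000 + 9150.00000 + 92415.00000 = 119865.00000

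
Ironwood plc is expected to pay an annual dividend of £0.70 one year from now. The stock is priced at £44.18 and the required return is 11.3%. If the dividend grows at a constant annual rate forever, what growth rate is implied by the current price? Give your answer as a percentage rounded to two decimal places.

P = D₁/(r−g) ⇒ g = r − D₁/P = 0.113 − £0.70/£44.18 = 0.097156

9.72%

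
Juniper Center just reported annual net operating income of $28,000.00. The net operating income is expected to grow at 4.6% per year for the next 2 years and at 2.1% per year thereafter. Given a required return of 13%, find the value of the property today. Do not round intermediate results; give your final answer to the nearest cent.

$274641.88

D_1 = 29288.00000
D_2 = 30635.24800
Terminal value at year 2: TV = D_2×(1+g_2)/(r−g_2) = 31278.58821/0.109 = 286959.52484
P_0 = D_1/(1+r)^1 + D_2/(1+r)^2 + TV/(1+r)^2
    = 25918.58407 + 23991.89287 + 224731.40014 = 274641.87708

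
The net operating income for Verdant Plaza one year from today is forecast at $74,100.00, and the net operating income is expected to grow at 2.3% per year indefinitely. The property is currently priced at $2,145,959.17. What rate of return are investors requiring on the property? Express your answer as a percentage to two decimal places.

P = D₁/(r − g) ⇒ r = D₁/P + g = $74,100.0000/$2,145,959.17 + 0.023 = 0.034530 + 0.023 = 0.057530

5.75%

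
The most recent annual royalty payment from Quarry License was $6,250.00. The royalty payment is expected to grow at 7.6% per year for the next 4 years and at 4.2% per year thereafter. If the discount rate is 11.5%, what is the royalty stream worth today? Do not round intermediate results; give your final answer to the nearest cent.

$100259.38

D_1 = 6725.00000
D_2 = 7236.10000
D_3 = 7786.04360
D_4 = 8377.78291
Terminal value at year 4: TV = D_4×(1+g_2)/(r−g_2) = 8729.64980/0.073 = 119584.24378
P_0 = D_1/(1+r)^1 + D_2/(1+r)^2 + D_3/(1+r)^3 + D_4/(1+r)^4 + TV/(1+r)^4
    = 6031.39013 + 5820.42671 + 5616.84228 + 5420.37874 + 77370.33762 = 100259.37548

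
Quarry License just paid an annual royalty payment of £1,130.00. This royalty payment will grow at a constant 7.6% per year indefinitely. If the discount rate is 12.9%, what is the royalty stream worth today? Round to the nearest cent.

D₁ = D₀ × (1 + g) = £1,130.00 × 1.076 = £1,215.8800
Growing perpetuity: P = D₁ / (r − g) = £1,215.8800 / (0.129 − 0.076) = £22,941.13

£22941.13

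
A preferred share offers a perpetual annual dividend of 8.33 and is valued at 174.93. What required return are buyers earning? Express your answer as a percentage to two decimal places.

4.76%

P = C/r ⇒ r = C/P = 8.33/174.93 = 0.047619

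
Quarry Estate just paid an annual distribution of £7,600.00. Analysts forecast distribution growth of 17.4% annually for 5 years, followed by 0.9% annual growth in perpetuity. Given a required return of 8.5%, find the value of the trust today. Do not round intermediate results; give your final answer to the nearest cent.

D_1 = 8922.40000
D_2 = 10474.89760
D_3 = 12297.52978
D_4 = 14437.29996
D_5 = 16949.39016
Terminal value at year 5: TV = D_5×(1+g_2)/(r−g_2) = 17101.93467/0.076 = 225025.45618
P_0 = D_1/(1+r)^1 + D_2/(1+r)^2 + D_3/(1+r)^3 + D_4/(1+r)^4 + D_5/(1+r)^5 + TV/(1+r)^5
    = 8223.41014 + 8897.95714 + 9627.83566 + 10417.58439 + 11272.11435 + 149652.14976 = 198091.05144

£198091.05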